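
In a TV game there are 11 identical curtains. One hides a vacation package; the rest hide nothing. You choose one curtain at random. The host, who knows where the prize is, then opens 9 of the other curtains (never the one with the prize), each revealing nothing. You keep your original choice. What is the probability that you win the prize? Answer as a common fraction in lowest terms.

1/11

The host can always open 9 empty curtains regardless of your choice, so the reveals give no information about your original curtain.
P(win by staying) = 1/11.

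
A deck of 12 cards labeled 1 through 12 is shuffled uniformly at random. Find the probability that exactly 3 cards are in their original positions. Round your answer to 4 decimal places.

Choose which 3 of the 12 are fixed: C(12,3) = 220 ways.
The remaining 9 must have no fixed point: D(9) = 133496.
P = 220·133496/479001600 = 16687/272160 ≈ 0.0613.

0.0613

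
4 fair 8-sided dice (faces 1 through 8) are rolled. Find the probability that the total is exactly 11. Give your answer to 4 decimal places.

There are 8^4 = 4096 equally likely outcomes.
The number of ordered 4-tuples from {1,…,8} summing to 11 is 120.
P(sum = 11) = 120/4096 = 15/512 ≈ 0.0293.

0.0293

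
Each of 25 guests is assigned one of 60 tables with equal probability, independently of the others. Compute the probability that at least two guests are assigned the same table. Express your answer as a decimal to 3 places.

It's easier to compute the probability that all 25 are distinct.
P(all distinct) = 60/60 · 59/60 · ··· · 36/60 ≈ 0.003.
So the probability of at least one match is 1 − 0.003 = 0.997.

0.997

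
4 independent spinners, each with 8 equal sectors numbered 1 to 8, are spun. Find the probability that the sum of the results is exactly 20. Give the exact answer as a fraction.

There are 8^4 = 4096 equally likely outcomes.
The number of ordered 4-tuples from {1,…,8} summing to 20 is 315.
P(sum = 20) = 315/4096.

315/4096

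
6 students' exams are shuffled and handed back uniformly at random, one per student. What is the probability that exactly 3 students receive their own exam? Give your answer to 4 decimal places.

Choose which 3 of the 6 are fixed: C(6,3) = 20 ways.
The remaining 3 must have no fixed point: D(3) = 2.
P = 20·2/720 = 1/18 ≈ 0.0556.

0.0556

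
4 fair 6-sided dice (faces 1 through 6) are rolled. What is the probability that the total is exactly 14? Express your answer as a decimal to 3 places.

There are 6^4 = 1296 equally likely outcomes.
The number of ordered 4-tuples from {1,…,6} summing to 14 is 146.
P(sum = 14) = 146/1296 = 73/648 ≈ 0.113.

0.113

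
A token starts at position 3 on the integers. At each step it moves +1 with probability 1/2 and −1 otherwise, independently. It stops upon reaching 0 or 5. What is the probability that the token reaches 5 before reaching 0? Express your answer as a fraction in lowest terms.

3/5

With a fair step, P(i) = ½P(i−1) + ½P(i+1) with P(0)=0, P(5)=1 has the linear solution P(i) = i/5.
P(3) = 3/5.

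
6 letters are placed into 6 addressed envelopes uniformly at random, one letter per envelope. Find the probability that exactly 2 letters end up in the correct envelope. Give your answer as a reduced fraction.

3/16

Choose which 2 of the 6 are fixed: C(6,2) = 15 ways.
The remaining 4 must have no fixed point: D(4) = 9.
P = 15·9/720 = 3/16.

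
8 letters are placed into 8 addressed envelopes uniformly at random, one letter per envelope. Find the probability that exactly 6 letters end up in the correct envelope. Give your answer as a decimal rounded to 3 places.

Choose which 6 of the 8 are fixed: C(8,6) = 28 ways.
The remaining 2 must have no fixed point: D(2) = 1.
P = 28·1/40320 = 1/1440 ≈ 0.001.

0.001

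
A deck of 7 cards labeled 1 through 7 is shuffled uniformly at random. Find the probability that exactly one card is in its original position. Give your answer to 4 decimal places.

Choose which one is fixed: C(7,1) = 7 ways.
The remaining 6 must have no fixed point: D(6) = 265.
P = 7·265/5040 = 53/144 ≈ 0.3681.

0.3681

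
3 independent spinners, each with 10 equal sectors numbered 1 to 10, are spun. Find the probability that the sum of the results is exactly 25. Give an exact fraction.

There are 10^3 = 1000 equally likely outcomes.
The number of ordered 3-tuples from {1,…,10} summing to 25 is 21.
P(sum = 25) = 21/1000.

21/1000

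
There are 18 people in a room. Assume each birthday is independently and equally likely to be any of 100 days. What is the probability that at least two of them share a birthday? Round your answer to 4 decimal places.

0.8037

It's easier to compute the probability that all 18 are distinct.
P(all distinct) = 100/100 · 99/100 · ··· · 83/100 ≈ 0.1963.
So the probability of at least one match is 1 − 0.1963 = 0.8037.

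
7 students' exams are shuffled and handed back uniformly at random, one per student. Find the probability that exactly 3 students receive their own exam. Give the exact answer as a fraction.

1/16

Choose which 3 of the 7 are fixed: C(7,3) = 35 ways.
The remaining 4 must have no fixed point: D(4) = 9.
P = 35·9/5040 = 1/16.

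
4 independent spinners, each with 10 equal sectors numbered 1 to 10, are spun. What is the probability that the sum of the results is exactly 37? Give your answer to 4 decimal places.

0.0020

There are 10^4 = 10000 equally likely outcomes.
The number of ordered 4-tuples from {1,…,10} summing to 37 is 20.
P(sum = 37) = 20/10000 = 1/500 ≈ 0.0020.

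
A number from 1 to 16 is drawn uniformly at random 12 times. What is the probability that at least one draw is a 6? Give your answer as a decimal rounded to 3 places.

0.539

P(no draw is a 6) = (15/16)^12 ≈ 0.461.
P(at least one) = 1 − 0.461 = 0.539.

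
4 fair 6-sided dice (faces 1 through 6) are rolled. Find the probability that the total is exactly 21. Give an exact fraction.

5/324

There are 6^4 = 1296 equally likely outcomes.
The number of ordered 4-tuples from {1,…,6} summing to 21 is 20.
P(sum = 21) = 20/1296 = 5/324.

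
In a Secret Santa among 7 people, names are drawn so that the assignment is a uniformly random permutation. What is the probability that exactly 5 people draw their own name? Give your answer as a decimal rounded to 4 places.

0.0042

Choose which 5 of the 7 are fixed: C(7,5) = 21 ways.
The remaining 2 must have no fixed point: D(2) = 1.
P = 21·1/5040 = 1/240 ≈ 0.0042.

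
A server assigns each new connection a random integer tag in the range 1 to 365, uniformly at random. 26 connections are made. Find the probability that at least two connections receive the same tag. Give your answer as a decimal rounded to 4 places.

0.5982

It's easier to compute the probability that all 26 are distinct.
P(all distinct) = 365/365 · 364/365 · ··· · 340/365 ≈ 0.4018.
So the probability of at least one match is 1 − 0.4018 = 0.5982.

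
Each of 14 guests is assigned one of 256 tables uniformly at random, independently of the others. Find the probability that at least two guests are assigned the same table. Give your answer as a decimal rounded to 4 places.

0.3036

It's easier to compute the probability that all 14 are distinct.
P(all distinct) = 256/256 · 255/256 · ··· · 243/256 ≈ 0.6964.
So the probability of at least one match is 1 − 0.6964 = 0.3036.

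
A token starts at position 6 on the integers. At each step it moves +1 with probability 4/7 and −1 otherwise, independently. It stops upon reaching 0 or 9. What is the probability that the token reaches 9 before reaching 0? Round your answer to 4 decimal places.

Let r = q/p = (3/7)/(4/7) = 3/4. The recurrence P(i) = p·P(i+1) + q·P(i−1) with P(0)=0, P(9)=1 gives P(i) = (1 − r^i)/(1 − r^9).
P(6) = (1 − (3/4)^6) / (1 − (3/4)^9) = 5824/6553 ≈ 0.8888.

0.8888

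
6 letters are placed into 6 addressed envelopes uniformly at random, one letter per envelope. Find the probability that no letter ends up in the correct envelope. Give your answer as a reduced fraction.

This is the derangement probability: permutations of 6 with no fixed point.
D(6) = 6! · (1 − 1/1! + 1/2! − ··· + (−1)^6/6!) = 265.
P = 265/720 = 53/144.

53/144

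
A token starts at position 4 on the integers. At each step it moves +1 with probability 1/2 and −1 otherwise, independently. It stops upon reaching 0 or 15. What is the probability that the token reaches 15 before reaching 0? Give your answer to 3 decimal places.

0.267

With a fair step, P(i) = ½P(i−1) + ½P(i+1) with P(0)=0, P(15)=1 has the linear solution P(i) = i/15.
P(4) = 4/15 ≈ 0.267.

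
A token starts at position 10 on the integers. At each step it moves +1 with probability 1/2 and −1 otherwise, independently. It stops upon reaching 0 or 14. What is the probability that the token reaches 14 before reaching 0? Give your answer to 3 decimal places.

With a fair step, P(i) = ½P(i−1) + ½P(i+1) with P(0)=0, P(14)=1 has the linear solution P(i) = i/14.
P(10) = 10/14 = 5/7 ≈ 0.714.

0.714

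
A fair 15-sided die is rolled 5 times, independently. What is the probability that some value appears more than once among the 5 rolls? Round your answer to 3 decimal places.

P(all 5 different) = 15/15 · 14/15 · ··· · 11/15 ≈ 0.475.
P(at least two equal) = 1 − 0.475 = 0.525.

0.525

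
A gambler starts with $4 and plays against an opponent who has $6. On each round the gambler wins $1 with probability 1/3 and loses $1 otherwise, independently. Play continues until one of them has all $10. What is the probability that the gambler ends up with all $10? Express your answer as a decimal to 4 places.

Let r = q/p = (2/3)/(1/3) = 2. The recurrence P(i) = p·P(i+1) + q·P(i−1) with P(0)=0, P(10)=1 gives P(i) = (1 − r^i)/(1 − r^10).
P(4) = (1 − (2)^4) / (1 − (2)^10) = 5/341 ≈ 0.0147.

0.0147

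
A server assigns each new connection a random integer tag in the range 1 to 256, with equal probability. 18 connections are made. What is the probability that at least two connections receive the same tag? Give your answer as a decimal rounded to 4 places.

It's easier to compute the probability that all 18 are distinct.
P(all distinct) = 256/256 · 255/256 · ··· · 239/256 ≈ 0.5424.
So the probability of at least one match is 1 − 0.5424 = 0.4576.

0.4576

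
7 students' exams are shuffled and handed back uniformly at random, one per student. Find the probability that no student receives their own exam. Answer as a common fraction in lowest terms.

103/280

This is the derangement probability: permutations of 7 with no fixed point.
D(7) = 7! · (1 − 1/1! + 1/2! − ··· + (−1)^7/7!) = 1854.
P = 1854/5040 = 103/280.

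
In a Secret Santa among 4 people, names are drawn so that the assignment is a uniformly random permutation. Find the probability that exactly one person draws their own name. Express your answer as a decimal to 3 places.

0.333

Choose which one is fixed: C(4,1) = 4 ways.
The remaining 3 must have no fixed point: D(3) = 2.
P = 4·2/24 = 1/3 ≈ 0.333.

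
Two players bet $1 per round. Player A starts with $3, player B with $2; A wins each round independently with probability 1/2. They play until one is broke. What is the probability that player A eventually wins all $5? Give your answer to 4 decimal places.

With a fair step, P(i) = ½P(i−1) + ½P(i+1) with P(0)=0, P(5)=1 has the linear solution P(i) = i/5.
P(3) = 3/5 ≈ 0.6000.

0.6000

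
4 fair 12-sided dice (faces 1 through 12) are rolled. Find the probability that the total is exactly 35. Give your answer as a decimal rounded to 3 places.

There are 12^4 = 20736 equally likely outcomes.
The number of ordered 4-tuples from {1,…,12} summing to 35 is 544.
P(sum = 35) = 544/20736 = 17/648 ≈ 0.026.

0.026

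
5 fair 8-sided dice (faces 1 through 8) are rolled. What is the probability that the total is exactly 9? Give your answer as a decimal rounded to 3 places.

0.002

There are 8^5 = 32768 equally likely outcomes.
The number of ordered 5-tuples from {1,…,8} summing to 9 is 70.
P(sum = 9) = 70/32768 = 35/16384 ≈ 0.002.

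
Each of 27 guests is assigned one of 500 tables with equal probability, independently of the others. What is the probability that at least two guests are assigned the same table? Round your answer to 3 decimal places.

0.511

It's easier to compute the probability that all 27 are distinct.
P(all distinct) = 500/500 · 499/500 · ··· · 474/500 ≈ 0.489.
So the probability of at least one match is 1 − 0.489 = 0.511.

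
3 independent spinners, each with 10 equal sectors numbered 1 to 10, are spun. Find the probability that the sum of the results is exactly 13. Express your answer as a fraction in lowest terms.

There are 10^3 = 1000 equally likely outcomes.
The number of ordered 3-tuples from {1,…,10} summing to 13 is 63.
P(sum = 13) = 63/1000.

63/1000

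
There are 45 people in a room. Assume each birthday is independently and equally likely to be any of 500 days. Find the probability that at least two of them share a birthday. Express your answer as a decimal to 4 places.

0.8702

It's easier to compute the probability that all 45 are distinct.
P(all distinct) = 500/500 · 499/500 · ··· · 456/500 ≈ 0.1298.
So the probability of at least one match is 1 − 0.1298 = 0.8702.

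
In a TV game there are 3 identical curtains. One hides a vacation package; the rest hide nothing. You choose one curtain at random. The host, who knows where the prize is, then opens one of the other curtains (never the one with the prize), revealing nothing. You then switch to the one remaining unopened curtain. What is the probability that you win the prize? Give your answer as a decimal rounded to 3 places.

0.667

Your original curtain holds the prize with probability 1/3, so the other 2 collectively hold it with probability 2/3.
The host can always find an empty curtain to open, so this doesn't change that 2/3; it is now spread over the 1 remaining unopened curtain.
P(win by switching) = (2/3) · (1/1) = 2/3 ≈ 0.667.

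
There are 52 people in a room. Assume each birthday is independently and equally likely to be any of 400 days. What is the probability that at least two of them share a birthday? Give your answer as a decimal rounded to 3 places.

0.969

It's easier to compute the probability that all 52 are distinct.
P(all distinct) = 400/400 · 399/400 · ··· · 349/400 ≈ 0.031.
So the probability of at least one match is 1 − 0.031 = 0.969.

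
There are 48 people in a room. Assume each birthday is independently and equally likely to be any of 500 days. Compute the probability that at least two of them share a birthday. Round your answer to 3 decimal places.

0.903

It's easier to compute the probability that all 48 are distinct.
P(all distinct) = 500/500 · 499/500 · ··· · 453/500 ≈ 0.097.
So the probability of at least one match is 1 − 0.097 = 0.903.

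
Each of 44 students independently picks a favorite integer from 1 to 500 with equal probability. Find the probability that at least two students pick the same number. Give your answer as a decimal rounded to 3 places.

It's easier to compute the probability that all 44 are distinct.
P(all distinct) = 500/500 · 499/500 · ··· · 457/500 ≈ 0.142.
So the probability of at least one match is 1 − 0.142 = 0.858.

0.858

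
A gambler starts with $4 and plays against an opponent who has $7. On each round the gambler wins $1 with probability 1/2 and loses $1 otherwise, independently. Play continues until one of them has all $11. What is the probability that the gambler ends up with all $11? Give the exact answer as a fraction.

With a fair step, P(i) = ½P(i−1) + ½P(i+1) with P(0)=0, P(11)=1 has the linear solution P(i) = i/11.
P(4) = 4/11.

4/11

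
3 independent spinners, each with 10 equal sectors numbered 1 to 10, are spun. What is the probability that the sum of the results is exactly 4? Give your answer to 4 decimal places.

There are 10^3 = 1000 equally likely outcomes.
The number of ordered 3-tuples from {1,…,10} summing to 4 is 3.
P(sum = 4) = 3/1000 ≈ 0.0030.

0.0030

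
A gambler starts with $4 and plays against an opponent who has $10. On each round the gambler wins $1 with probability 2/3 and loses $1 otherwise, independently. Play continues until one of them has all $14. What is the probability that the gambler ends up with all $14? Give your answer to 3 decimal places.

Let r = q/p = (1/3)/(2/3) = 1/2. The recurrence P(i) = p·P(i+1) + q·P(i−1) with P(0)=0, P(14)=1 gives P(i) = (1 − r^i)/(1 − r^14).
P(4) = (1 − (1/2)^4) / (1 − (1/2)^14) = 5120/5461 ≈ 0.938.

0.938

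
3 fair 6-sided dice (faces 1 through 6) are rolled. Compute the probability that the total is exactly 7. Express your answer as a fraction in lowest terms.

5/72

There are 6^3 = 216 equally likely outcomes.
The number of ordered 3-tuples from {1,…,6} summing to 7 is 15.
P(sum = 7) = 15/216 = 5/72.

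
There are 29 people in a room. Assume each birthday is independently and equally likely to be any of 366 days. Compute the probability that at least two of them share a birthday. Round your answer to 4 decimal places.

It's easier to compute the probability that all 29 are distinct.
P(all distinct) = 366/366 · 365/366 · ··· · 338/366 ≈ 0.3201.
So the probability of at least one match is 1 − 0.3201 = 0.6799.

0.6799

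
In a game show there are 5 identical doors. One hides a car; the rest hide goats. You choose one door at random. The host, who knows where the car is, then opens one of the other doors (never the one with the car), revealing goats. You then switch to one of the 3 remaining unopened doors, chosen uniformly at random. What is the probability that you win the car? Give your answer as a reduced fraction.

Your original door holds the car with probability 1/5, so the other 4 collectively hold it with probability 4/5.
The host can always find an empty door to open, so this doesn't change that 4/5; it is now spread over the 3 remaining unopened doors.
P(win by switching) = (4/5) · (1/3) = 4/15.

4/15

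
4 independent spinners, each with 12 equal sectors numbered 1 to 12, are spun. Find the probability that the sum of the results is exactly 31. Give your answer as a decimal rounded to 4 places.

There are 12^4 = 20736 equally likely outcomes.
The number of ordered 4-tuples from {1,…,12} summing to 31 is 916.
P(sum = 31) = 916/20736 = 229/5184 ≈ 0.0442.

0.0442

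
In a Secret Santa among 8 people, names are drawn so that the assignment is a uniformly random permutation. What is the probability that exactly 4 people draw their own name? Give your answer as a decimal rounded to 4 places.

Choose which 4 of the 8 are fixed: C(8,4) = 70 ways.
The remaining 4 must have no fixed point: D(4) = 9.
P = 70·9/40320 = 1/64 ≈ 0.0156.

0.0156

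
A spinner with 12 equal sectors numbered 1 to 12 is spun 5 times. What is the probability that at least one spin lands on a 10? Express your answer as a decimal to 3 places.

0.353

P(no spin lands on a 10) = (11/12)^5 ≈ 0.647.
P(at least one) = 1 − 0.647 = 0.353.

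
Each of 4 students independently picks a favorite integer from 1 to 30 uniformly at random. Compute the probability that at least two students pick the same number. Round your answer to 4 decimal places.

It's easier to compute the probability that all 4 are distinct.
P(all distinct) = 30/30 · 29/30 · ··· · 27/30 ≈ 0.8120.
So the probability of at least one match is 1 − 0.8120 = 0.1880.

0.1880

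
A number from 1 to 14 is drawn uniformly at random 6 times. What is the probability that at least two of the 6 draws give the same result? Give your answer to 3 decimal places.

P(all 6 different) = 14/14 · 13/14 · ··· · 9/14 ≈ 0.287.
P(at least two equal) = 1 − 0.287 = 0.713.

0.713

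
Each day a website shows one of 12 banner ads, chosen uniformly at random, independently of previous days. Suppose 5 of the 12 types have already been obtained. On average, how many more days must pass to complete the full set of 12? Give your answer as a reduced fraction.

Starting from 5 distinct types, each trial gives a new one with probability (12−i)/12 when i types are held, so the wait for the next new type is 12/(12−i).
E = 12/7 + 12/6 + 12/5 + 12/4 + 12/3 + 12/2 + 12/1 = 1089/35.

1089/35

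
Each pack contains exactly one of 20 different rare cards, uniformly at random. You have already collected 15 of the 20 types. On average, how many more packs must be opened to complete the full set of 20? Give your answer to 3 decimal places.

45.667

Starting from 15 distinct types, each trial gives a new one with probability (20−i)/20 when i types are held, so the wait for the next new type is 20/(20−i).
E = 20/5 + 20/4 + 20/3 + 20/2 + 20/1 = 137/3 ≈ 45.667.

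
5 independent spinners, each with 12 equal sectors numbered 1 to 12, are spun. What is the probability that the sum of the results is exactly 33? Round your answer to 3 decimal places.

There are 12^5 = 248832 equally likely outcomes.
The number of ordered 5-tuples from {1,…,12} summing to 33 is 12435.
P(sum = 33) = 12435/248832 = 4145/82944 ≈ 0.050.

0.050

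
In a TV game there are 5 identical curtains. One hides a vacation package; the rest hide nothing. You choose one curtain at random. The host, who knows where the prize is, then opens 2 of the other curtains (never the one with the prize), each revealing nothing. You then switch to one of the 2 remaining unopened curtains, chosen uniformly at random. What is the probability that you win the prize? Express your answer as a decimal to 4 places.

0.4000

Your original curtain holds the prize with probability 1/5, so the other 4 collectively hold it with probability 4/5.
The host can always find 2 empty curtains to open, so the reveals don't change that 4/5; it is now spread over the 2 remaining unopened curtains.
P(win by switching) = (4/5) · (1/2) = 2/5 ≈ 0.4000.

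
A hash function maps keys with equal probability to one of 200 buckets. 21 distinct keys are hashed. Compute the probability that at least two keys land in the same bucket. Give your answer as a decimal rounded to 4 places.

0.6631

It's easier to compute the probability that all 21 are distinct.
P(all distinct) = 200/200 · 199/200 · ··· · 180/200 ≈ 0.3369.
So the probability of at least one match is 1 − 0.3369 = 0.6631.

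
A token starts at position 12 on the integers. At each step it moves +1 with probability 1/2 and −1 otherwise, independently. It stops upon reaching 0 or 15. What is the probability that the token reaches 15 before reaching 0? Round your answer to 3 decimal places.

With a fair step, P(i) = ½P(i−1) + ½P(i+1) with P(0)=0, P(15)=1 has the linear solution P(i) = i/15.
P(12) = 12/15 = 4/5 ≈ 0.800.

0.800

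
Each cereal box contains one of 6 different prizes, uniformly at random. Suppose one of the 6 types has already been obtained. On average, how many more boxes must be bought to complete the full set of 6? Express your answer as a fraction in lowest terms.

Starting from 1 distinct type, each trial gives a new one with probability (6−i)/6 when i types are held, so the wait for the next new type is 6/(6−i).
E = 6/5 + 6/4 + 6/3 + 6/2 + 6/1 = 137/10.

137/10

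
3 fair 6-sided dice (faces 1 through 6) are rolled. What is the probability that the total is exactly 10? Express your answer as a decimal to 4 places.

There are 6^3 = 216 equally likely outcomes.
The number of ordered 3-tuples from {1,…,6} summing to 10 is 27.
P(sum = 10) = 27/216 = 1/8 ≈ 0.1250.

0.1250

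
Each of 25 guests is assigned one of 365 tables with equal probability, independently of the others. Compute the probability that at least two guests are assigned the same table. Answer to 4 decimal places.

0.5687

It's easier to compute the probability that all 25 are distinct.
P(all distinct) = 365/365 · 364/365 · ··· · 341/365 ≈ 0.4313.
So the probability of at least one match is 1 − 0.4313 = 0.5687.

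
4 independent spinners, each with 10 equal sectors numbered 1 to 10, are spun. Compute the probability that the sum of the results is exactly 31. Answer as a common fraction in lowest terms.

11/500

There are 10^4 = 10000 equally likely outcomes.
The number of ordered 4-tuples from {1,…,10} summing to 31 is 220.
P(sum = 31) = 220/10000 = 11/500.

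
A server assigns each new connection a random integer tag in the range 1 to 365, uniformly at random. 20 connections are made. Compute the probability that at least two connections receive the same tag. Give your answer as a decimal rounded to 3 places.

It's easier to compute the probability that all 20 are distinct.
P(all distinct) = 365/365 · 364/365 · ··· · 346/365 ≈ 0.589.
So the probability of at least one match is 1 − 0.589 = 0.411.

0.411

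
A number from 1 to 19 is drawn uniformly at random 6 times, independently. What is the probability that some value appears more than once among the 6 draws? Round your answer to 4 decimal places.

0.5848

P(all 6 different) = 19/19 · 18/19 · ··· · 14/19 ≈ 0.4152.
P(at least two equal) = 1 − 0.4152 = 0.5848.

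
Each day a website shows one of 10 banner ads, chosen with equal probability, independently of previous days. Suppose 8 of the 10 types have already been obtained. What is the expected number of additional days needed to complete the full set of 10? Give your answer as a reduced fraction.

Starting from 8 distinct types, each trial gives a new one with probability (10−i)/10 when i types are held, so the wait for the next new type is 10/(10−i).
E = 10/2 + 10/1 = 15.

15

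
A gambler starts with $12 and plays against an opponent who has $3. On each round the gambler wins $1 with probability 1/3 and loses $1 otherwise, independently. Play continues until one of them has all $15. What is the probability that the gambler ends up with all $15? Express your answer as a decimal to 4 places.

0.1250

Let r = q/p = (2/3)/(1/3) = 2. The recurrence P(i) = p·P(i+1) + q·P(i−1) with P(0)=0, P(15)=1 gives P(i) = (1 − r^i)/(1 − r^15).
P(12) = (1 − (2)^12) / (1 − (2)^15) = 585/4681 ≈ 0.1250.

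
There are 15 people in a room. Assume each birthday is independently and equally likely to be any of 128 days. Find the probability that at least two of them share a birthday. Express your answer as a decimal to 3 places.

It's easier to compute the probability that all 15 are distinct.
P(all distinct) = 128/128 · 127/128 · ··· · 114/128 ≈ 0.426.
So the probability of at least one match is 1 − 0.426 = 0.574.

0.574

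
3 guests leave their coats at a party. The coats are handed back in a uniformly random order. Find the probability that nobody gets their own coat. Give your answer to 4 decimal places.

0.3333

This is the derangement probability: permutations of 3 with no fixed point.
D(3) = 3! · (1 − 1/1! + 1/2! − ··· + (−1)^3/3!) = 2.
P = 2/6 = 1/3 ≈ 0.3333.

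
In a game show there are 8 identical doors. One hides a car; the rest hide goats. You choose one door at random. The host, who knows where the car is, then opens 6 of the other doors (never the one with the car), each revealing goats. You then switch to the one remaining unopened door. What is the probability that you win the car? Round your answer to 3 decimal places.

0.875

Your original door holds the car with probability 1/8, so the other 7 collectively hold it with probability 7/8.
The host can always find 6 empty doors to open, so the reveals don't change that 7/8; it is now spread over the 1 remaining unopened door.
P(win by switching) = (7/8) · (1/1) = 7/8 ≈ 0.875.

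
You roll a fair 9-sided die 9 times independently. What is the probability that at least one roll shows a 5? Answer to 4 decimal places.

P(no roll shows a 5) = (8/9)^9 ≈ 0.3464.
P(at least one) = 1 − 0.3464 = 0.6536.

0.6536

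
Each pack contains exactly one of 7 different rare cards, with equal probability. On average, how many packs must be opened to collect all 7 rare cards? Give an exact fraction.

After i distinct types are collected, each trial gives a new one with probability (7−i)/7, so the expected wait for the next new type is 7/(7−i).
E = 7/7 + 7/6 + 7/5 + 7/4 + 7/3 + 7/2 + 7/1 = 363/20.

363/20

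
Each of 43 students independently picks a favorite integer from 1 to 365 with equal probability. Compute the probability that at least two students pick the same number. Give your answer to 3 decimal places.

0.924

It's easier to compute the probability that all 43 are distinct.
P(all distinct) = 365/365 · 364/365 · ··· · 323/365 ≈ 0.076.
So the probability of at least one match is 1 − 0.076 = 0.924.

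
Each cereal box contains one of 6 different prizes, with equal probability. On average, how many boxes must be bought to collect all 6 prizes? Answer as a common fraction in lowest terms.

147/10

After i distinct types are collected, each trial gives a new one with probability (6−i)/6, so the expected wait for the next new type is 6/(6−i).
E = 6/6 + 6/5 + 6/4 + 6/3 + 6/2 + 6/1 = 147/10.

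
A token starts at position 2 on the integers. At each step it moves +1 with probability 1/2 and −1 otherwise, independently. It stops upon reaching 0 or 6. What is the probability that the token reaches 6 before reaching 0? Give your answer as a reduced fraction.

With a fair step, P(i) = ½P(i−1) + ½P(i+1) with P(0)=0, P(6)=1 has the linear solution P(i) = i/6.
P(2) = 2/6 = 1/3.

1/3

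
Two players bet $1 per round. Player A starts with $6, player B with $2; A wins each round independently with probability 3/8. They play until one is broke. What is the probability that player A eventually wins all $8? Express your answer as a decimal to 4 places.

Let r = q/p = (5/8)/(3/8) = 5/3. The recurrence P(i) = p·P(i+1) + q·P(i−1) with P(0)=0, P(8)=1 gives P(i) = (1 − r^i)/(1 − r^8).
P(6) = (1 − (5/3)^6) / (1 − (5/3)^8) = 8379/24004 ≈ 0.3491.

0.3491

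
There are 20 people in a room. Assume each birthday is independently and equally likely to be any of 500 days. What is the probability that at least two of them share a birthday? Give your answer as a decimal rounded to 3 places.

It's easier to compute the probability that all 20 are distinct.
P(all distinct) = 500/500 · 499/500 · ··· · 481/500 ≈ 0.680.
So the probability of at least one match is 1 − 0.680 = 0.320.

0.320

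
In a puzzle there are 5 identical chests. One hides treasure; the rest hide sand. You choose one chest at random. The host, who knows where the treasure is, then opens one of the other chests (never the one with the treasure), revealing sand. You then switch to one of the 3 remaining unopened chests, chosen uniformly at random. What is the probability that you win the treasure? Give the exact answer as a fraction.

4/15

Your original chest holds the treasure with probability 1/5, so the other 4 collectively hold it with probability 4/5.
The host can always find an empty chest to open, so this doesn't change that 4/5; it is now spread over the 3 remaining unopened chests.
P(win by switching) = (4/5) · (1/3) = 4/15.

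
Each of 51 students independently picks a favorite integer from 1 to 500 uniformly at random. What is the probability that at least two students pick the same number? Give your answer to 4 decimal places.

0.9287

It's easier to compute the probability that all 51 are distinct.
P(all distinct) = 500/500 · 499/500 · ··· · 450/500 ≈ 0.0713.
So the probability of at least one match is 1 − 0.0713 = 0.9287.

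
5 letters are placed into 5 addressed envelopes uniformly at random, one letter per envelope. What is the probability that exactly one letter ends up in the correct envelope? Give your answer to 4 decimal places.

Choose which one is fixed: C(5,1) = 5 ways.
The remaining 4 must have no fixed point: D(4) = 9.
P = 5·9/120 = 3/8 ≈ 0.3750.

0.3750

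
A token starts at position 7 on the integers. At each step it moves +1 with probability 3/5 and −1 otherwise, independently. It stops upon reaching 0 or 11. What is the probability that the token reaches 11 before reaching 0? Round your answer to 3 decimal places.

Let r = q/p = (2/5)/(3/5) = 2/3. The recurrence P(i) = p·P(i+1) + q·P(i−1) with P(0)=0, P(11)=1 gives P(i) = (1 − r^i)/(1 − r^11).
P(7) = (1 − (2/3)^7) / (1 − (2/3)^11) = 166779/175099 ≈ 0.952.

0.952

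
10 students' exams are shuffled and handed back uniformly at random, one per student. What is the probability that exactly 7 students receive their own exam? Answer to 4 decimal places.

Choose which 7 of the 10 are fixed: C(10,7) = 120 ways.
The remaining 3 must have no fixed point: D(3) = 2.
P = 120·2/3628800 = 1/15120 ≈ 0.0001.

0.0001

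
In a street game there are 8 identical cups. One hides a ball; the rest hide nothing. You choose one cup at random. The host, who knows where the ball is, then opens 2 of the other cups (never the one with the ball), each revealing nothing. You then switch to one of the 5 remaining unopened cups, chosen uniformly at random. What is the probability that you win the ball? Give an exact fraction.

Your original cup holds the ball with probability 1/8, so the other 7 collectively hold it with probability 7/8.
The host can always find 2 empty cups to open, so the reveals don't change that 7/8; it is now spread over the 5 remaining unopened cups.
P(win by switching) = (7/8) · (1/5) = 7/40.

7/40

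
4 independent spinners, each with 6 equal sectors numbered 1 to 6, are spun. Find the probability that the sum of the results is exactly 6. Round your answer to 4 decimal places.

There are 6^4 = 1296 equally likely outcomes.
The number of ordered 4-tuples from {1,…,6} summing to 6 is 10.
P(sum = 6) = 10/1296 = 5/648 ≈ 0.0077.

0.0077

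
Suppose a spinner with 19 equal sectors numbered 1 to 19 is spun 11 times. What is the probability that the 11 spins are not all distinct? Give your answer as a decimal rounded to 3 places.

P(all 11 different) = 19/19 · 18/19 · ··· · 9/19 ≈ 0.026.
P(at least two equal) = 1 − 0.026 = 0.974.

0.974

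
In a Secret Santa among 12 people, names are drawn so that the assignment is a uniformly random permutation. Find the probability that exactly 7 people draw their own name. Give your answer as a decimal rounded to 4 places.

0.0001

Choose which 7 of the 12 are fixed: C(12,7) = 792 ways.
The remaining 5 must have no fixed point: D(5) = 44.
P = 792·44/479001600 = 11/151200 ≈ 0.0001.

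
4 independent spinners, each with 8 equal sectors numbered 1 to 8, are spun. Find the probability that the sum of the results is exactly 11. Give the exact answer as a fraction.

15/512

There are 8^4 = 4096 equally likely outcomes.
The number of ordered 4-tuples from {1,…,8} summing to 11 is 120.
P(sum = 11) = 120/4096 = 15/512.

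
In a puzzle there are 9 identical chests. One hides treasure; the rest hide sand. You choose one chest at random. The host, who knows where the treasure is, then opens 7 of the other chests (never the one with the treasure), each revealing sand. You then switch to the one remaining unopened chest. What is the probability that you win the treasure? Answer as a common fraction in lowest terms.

8/9

Your original chest holds the treasure with probability 1/9, so the other 8 collectively hold it with probability 8/9.
The host can always find 7 empty chests to open, so the reveals don't change that 8/9; it is now spread over the 1 remaining unopened chest.
P(win by switching) = (8/9) · (1/1) = 8/9.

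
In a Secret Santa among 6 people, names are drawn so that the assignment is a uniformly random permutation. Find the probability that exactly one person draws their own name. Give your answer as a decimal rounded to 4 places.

0.3667

Choose which one is fixed: C(6,1) = 6 ways.
The remaining 5 must have no fixed point: D(5) = 44.
P = 6·44/720 = 11/30 ≈ 0.3667.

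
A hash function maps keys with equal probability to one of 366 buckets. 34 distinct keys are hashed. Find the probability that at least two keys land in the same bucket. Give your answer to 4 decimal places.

It's easier to compute the probability that all 34 are distinct.
P(all distinct) = 366/366 · 365/366 · ··· · 333/366 ≈ 0.2056.
So the probability of at least one match is 1 − 0.2056 = 0.7944.

0.7944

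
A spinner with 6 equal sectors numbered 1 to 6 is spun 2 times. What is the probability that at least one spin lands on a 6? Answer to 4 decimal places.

P(no spin lands on a 6) = (5/6)^2 ≈ 0.6944.
P(at least one) = 1 − 0.6944 = 0.3056.

0.3056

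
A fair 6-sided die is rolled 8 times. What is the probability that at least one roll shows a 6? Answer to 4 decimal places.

P(no roll shows a 6) = (5/6)^8 ≈ 0.2326.
P(at least one) = 1 − 0.2326 = 0.7674.

0.7674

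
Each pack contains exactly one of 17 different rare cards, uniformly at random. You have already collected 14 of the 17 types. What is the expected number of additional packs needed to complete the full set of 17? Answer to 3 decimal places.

Starting from 14 distinct types, each trial gives a new one with probability (17−i)/17 when i types are held, so the wait for the next new type is 17/(17−i).
E = 17/3 + 17/2 + 17/1 = 187/6 ≈ 31.167.

31.167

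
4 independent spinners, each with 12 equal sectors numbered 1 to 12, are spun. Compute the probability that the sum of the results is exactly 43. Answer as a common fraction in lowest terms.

There are 12^4 = 20736 equally likely outcomes.
The number of ordered 4-tuples from {1,…,12} summing to 43 is 56.
P(sum = 43) = 56/20736 = 7/2592.

7/2592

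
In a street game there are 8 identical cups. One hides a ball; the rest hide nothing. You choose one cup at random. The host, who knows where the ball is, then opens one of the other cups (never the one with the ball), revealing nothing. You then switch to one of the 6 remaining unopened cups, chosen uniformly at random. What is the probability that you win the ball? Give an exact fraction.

7/48

Your original cup holds the ball with probability 1/8, so the other 7 collectively hold it with probability 7/8.
The host can always find an empty cup to open, so this doesn't change that 7/8; it is now spread over the 6 remaining unopened cups.
P(win by switching) = (7/8) · (1/6) = 7/48.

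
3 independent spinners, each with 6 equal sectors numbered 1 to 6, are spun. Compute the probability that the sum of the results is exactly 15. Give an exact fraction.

5/108

There are 6^3 = 216 equally likely outcomes.
The number of ordered 3-tuples from {1,…,6} summing to 15 is 10.
P(sum = 15) = 10/216 = 5/108.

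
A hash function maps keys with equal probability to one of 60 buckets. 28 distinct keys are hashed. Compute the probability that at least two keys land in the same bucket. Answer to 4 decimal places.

It's easier to compute the probability that all 28 are distinct.
P(all distinct) = 60/60 · 59/60 · ··· · 33/60 ≈ 0.0005.
So the probability of at least one match is 1 − 0.0005 = 0.9995.

0.9995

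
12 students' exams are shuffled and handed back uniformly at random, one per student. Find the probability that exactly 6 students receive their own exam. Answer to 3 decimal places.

0.001

Choose which 6 of the 12 are fixed: C(12,6) = 924 ways.
The remaining 6 must have no fixed point: D(6) = 265.
P = 924·265/479001600 = 53/103680 ≈ 0.001.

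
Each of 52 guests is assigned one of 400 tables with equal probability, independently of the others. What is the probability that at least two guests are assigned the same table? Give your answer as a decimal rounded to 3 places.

0.969

It's easier to compute the probability that all 52 are distinct.
P(all distinct) = 400/400 · 399/400 · ··· · 349/400 ≈ 0.031.
So the probability of at least one match is 1 − 0.031 = 0.969.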